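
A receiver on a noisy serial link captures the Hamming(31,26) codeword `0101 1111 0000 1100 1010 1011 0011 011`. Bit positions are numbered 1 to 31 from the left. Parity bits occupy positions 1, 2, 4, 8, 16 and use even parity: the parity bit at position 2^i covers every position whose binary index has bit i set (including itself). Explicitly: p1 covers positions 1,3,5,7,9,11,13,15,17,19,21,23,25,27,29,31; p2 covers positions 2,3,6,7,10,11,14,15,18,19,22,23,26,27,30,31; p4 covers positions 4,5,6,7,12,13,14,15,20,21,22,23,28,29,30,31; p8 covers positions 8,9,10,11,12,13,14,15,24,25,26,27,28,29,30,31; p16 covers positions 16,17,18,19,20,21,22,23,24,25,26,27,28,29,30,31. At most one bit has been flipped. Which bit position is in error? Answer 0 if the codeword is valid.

23

s1: b1⊕b3⊕b5⊕b7⊕b9⊕b11⊕b13⊕b15⊕b17⊕b19⊕b21⊕b23⊕b25⊕b27⊕b29⊕b31 = 0⊕0⊕1⊕1⊕0⊕0⊕1⊕0⊕1⊕1⊕1⊕1⊕0⊕1⊕0⊕1 = 1
s2: b2⊕b3⊕b6⊕b7⊕b10⊕b11⊕b14⊕b15⊕b18⊕b19⊕b22⊕b23⊕b26⊕b27⊕b30⊕b31 = 1⊕0⊕1⊕1⊕0⊕0⊕1⊕0⊕0⊕1⊕0⊕1⊕0⊕1⊕1⊕1 = 1
s4: b4⊕b5⊕b6⊕b7⊕b12⊕b13⊕b14⊕b15⊕b20⊕b21⊕b22⊕b23⊕b28⊕b29⊕b30⊕b31 = 1⊕1⊕1⊕1⊕0⊕1⊕1⊕0⊕0⊕1⊕0⊕1⊕1⊕0⊕1⊕1 = 1
s8: b8⊕b9⊕b10⊕b11⊕b12⊕b13⊕b14⊕b15⊕b24⊕b25⊕b26⊕b27⊕b28⊕b29⊕b30⊕b31 = 1⊕0⊕0⊕0⊕0⊕1⊕1⊕0⊕1⊕0⊕0⊕1⊕1⊕0⊕1⊕1 = 0
s16: b16⊕b17⊕b18⊕b19⊕b20⊕b21⊕b22⊕b23⊕b24⊕b25⊕b26⊕b27⊕b28⊕b29⊕b30⊕b31 = 0⊕1⊕0⊕1⊕0⊕1⊕0⊕1⊕1⊕0⊕0⊕1⊕1⊕0⊕1⊕1 = 1
Syndrome (s16...s1) = 10111 → position 23.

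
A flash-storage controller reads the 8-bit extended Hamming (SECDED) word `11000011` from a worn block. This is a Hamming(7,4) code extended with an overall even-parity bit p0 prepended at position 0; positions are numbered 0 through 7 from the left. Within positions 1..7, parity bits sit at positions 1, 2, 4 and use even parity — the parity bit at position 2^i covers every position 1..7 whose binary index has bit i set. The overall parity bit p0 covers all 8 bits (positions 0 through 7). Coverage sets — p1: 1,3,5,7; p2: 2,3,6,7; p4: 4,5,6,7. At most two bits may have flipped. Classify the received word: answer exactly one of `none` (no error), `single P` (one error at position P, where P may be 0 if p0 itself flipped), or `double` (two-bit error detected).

none

s1: b1⊕b3⊕b5⊕b7 = 1⊕0⊕0⊕1 = 0
s2: b2⊕b3⊕b6⊕b7 = 0⊕0⊕1⊕1 = 0
s4: b4⊕b5⊕b6⊕b7 = 0⊕0⊕1⊕1 = 0
Syndrome (s4...s1) = 000 → position 0 (no error).
Overall parity (XOR of all 8 bits, including p0): 1⊕1⊕0⊕0⊕0⊕0⊕1⊕1 = 0
Overall=0, syndrome position=0 → no error.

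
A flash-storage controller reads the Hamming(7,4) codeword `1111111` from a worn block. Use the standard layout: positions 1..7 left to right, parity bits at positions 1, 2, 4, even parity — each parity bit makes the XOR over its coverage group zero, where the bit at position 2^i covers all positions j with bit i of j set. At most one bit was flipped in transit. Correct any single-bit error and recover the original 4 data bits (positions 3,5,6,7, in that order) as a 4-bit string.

1111

s1: b1⊕b3⊕b5⊕b7 = 1⊕1⊕1⊕1 = 0
s2: b2⊕b3⊕b6⊕b7 = 1⊕1⊕1⊕1 = 0
s4: b4⊕b5⊕b6⊕b7 = 1⊕1⊕1⊕1 = 0
Syndrome (s4...s1) = 000 → position 0 (no error).
No correction needed.
Data bits at positions 3,5,6,7: 1111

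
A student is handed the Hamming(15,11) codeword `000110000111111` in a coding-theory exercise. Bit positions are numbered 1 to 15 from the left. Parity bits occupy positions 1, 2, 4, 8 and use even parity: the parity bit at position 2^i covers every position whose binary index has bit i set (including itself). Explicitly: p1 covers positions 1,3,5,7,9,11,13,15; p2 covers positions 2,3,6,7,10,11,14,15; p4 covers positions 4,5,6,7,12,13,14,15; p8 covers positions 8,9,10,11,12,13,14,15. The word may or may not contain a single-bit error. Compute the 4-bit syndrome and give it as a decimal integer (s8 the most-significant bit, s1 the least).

s1: b1⊕b3⊕b5⊕b7⊕b9⊕b11⊕b13⊕b15 = 0⊕0⊕1⊕0⊕0⊕1⊕1⊕1 = 0
s2: b2⊕b3⊕b6⊕b7⊕b10⊕b11⊕b14⊕b15 = 0⊕0⊕0⊕0⊕1⊕1⊕1⊕1 = 0
s4: b4⊕b5⊕b6⊕b7⊕b12⊕b13⊕b14⊕b15 = 1⊕1⊕0⊕0⊕1⊕1⊕1⊕1 = 0
s8: b8⊕b9⊕b10⊕b11⊕b12⊕b13⊕b14⊕b15 = 0⊕0⊕1⊕1⊕1⊕1⊕1⊕1 = 0
Syndrome (s8...s1) = 0000 → position 0 (no error).

0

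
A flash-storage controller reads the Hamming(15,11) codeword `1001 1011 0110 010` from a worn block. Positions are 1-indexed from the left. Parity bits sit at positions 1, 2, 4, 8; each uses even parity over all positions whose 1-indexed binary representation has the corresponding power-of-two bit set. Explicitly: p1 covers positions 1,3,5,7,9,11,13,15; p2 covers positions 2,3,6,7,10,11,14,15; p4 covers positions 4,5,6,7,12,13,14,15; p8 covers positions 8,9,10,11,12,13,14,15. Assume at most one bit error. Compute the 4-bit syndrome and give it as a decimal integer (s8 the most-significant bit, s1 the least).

0

s1: b1⊕b3⊕b5⊕b7⊕b9⊕b11⊕b13⊕b15 = 1⊕0⊕1⊕1⊕0⊕1⊕0⊕0 = 0
s2: b2⊕b3⊕b6⊕b7⊕b10⊕b11⊕b14⊕b15 = 0⊕0⊕0⊕1⊕1⊕1⊕1⊕0 = 0
s4: b4⊕b5⊕b6⊕b7⊕b12⊕b13⊕b14⊕b15 = 1⊕1⊕0⊕1⊕0⊕0⊕1⊕0 = 0
s8: b8⊕b9⊕b10⊕b11⊕b12⊕b13⊕b14⊕b15 = 1⊕0⊕1⊕1⊕0⊕0⊕1⊕0 = 0
Syndrome (s8...s1) = 0000 → position 0 (no error).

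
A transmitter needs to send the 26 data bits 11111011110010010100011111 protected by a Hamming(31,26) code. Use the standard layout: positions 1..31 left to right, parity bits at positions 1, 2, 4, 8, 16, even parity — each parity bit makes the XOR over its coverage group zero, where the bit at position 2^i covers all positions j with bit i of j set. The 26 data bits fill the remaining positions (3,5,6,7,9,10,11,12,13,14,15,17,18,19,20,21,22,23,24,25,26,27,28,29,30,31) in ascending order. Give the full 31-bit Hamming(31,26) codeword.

1010111010111100010010100011111

Place data bits at non-power-of-two positions: b3=1, b5=1, b6=1, b7=1, b9=1, b10=0, b11=1, b12=1, b13=1, b14=1, b15=0, b17=0, b18=1, b19=0, b20=0, b21=1, b22=0, b23=1, b24=0, b25=0, b26=0, b27=1, b28=1, b29=1, b30=1, b31=1.
p1 = XOR of data positions {3,5,7,9,11,13,15,17,19,21,23,25,27,29,31} = 1⊕1⊕1⊕1⊕1⊕1⊕0⊕0⊕0⊕1⊕1⊕0⊕1⊕1⊕1 = 1
p2 = XOR of data positions {3,6,7,10,11,14,15,18,19,22,23,26,27,30,31} = 1⊕1⊕1⊕0⊕1⊕1⊕0⊕1⊕0⊕0⊕1⊕0⊕1⊕1⊕1 = 0
p4 = XOR of data positions {5,6,7,12,13,14,15,20,21,22,23,28,29,30,31} = 1⊕1⊕1⊕1⊕1⊕1⊕0⊕0⊕1⊕0⊕1⊕1⊕1⊕1⊕1 = 0
p8 = XOR of data positions {9,10,11,12,13,14,15,24,25,26,27,28,29,30,31} = 1⊕0⊕1⊕1⊕1⊕1⊕0⊕0⊕0⊕0⊕1⊕1⊕1⊕1⊕1 = 0
p16 = XOR of data positions {17,18,19,20,21,22,23,24,25,26,27,28,29,30,31} = 0⊕1⊕0⊕0⊕1⊕0⊕1⊕0⊕0⊕0⊕1⊕1⊕1⊕1⊕1 = 0
Codeword b1..b31 = 1010111010111100010010100011111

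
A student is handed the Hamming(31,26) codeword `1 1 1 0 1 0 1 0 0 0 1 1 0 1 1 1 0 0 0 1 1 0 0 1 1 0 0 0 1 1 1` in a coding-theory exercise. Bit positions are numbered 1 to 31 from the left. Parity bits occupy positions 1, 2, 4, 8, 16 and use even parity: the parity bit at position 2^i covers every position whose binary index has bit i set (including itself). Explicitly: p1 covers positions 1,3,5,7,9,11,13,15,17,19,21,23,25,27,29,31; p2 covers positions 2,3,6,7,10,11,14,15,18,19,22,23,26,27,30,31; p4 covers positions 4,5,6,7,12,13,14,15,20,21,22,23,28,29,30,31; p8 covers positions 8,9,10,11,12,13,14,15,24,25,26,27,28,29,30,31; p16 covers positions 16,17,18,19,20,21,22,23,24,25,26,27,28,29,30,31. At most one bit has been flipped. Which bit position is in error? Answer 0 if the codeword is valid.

s1: b1⊕b3⊕b5⊕b7⊕b9⊕b11⊕b13⊕b15⊕b17⊕b19⊕b21⊕b23⊕b25⊕b27⊕b29⊕b31 = 1⊕1⊕1⊕1⊕0⊕1⊕0⊕1⊕0⊕0⊕1⊕0⊕1⊕0⊕1⊕1 = 0
s2: b2⊕b3⊕b6⊕b7⊕b10⊕b11⊕b14⊕b15⊕b18⊕b19⊕b22⊕b23⊕b26⊕b27⊕b30⊕b31 = 1⊕1⊕0⊕1⊕0⊕1⊕1⊕1⊕0⊕0⊕0⊕0⊕0⊕0⊕1⊕1 = 0
s4: b4⊕b5⊕b6⊕b7⊕b12⊕b13⊕b14⊕b15⊕b20⊕b21⊕b22⊕b23⊕b28⊕b29⊕b30⊕b31 = 0⊕1⊕0⊕1⊕1⊕0⊕1⊕1⊕1⊕1⊕0⊕0⊕0⊕1⊕1⊕1 = 0
s8: b8⊕b9⊕b10⊕b11⊕b12⊕b13⊕b14⊕b15⊕b24⊕b25⊕b26⊕b27⊕b28⊕b29⊕b30⊕b31 = 0⊕0⊕0⊕1⊕1⊕0⊕1⊕1⊕1⊕1⊕0⊕0⊕0⊕1⊕1⊕1 = 1
s16: b16⊕b17⊕b18⊕b19⊕b20⊕b21⊕b22⊕b23⊕b24⊕b25⊕b26⊕b27⊕b28⊕b29⊕b30⊕b31 = 1⊕0⊕0⊕0⊕1⊕1⊕0⊕0⊕1⊕1⊕0⊕0⊕0⊕1⊕1⊕1 = 0
Syndrome (s16...s1) = 01000 → position 8.

8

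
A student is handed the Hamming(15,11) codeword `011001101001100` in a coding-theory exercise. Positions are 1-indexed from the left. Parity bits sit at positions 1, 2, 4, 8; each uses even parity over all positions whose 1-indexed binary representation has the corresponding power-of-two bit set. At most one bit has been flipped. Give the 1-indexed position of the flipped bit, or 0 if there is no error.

s1: b1⊕b3⊕b5⊕b7⊕b9⊕b11⊕b13⊕b15 = 0⊕1⊕0⊕1⊕1⊕0⊕1⊕0 = 0
s2: b2⊕b3⊕b6⊕b7⊕b10⊕b11⊕b14⊕b15 = 1⊕1⊕1⊕1⊕0⊕0⊕0⊕0 = 0
s4: b4⊕b5⊕b6⊕b7⊕b12⊕b13⊕b14⊕b15 = 0⊕0⊕1⊕1⊕1⊕1⊕0⊕0 = 0
s8: b8⊕b9⊕b10⊕b11⊕b12⊕b13⊕b14⊕b15 = 0⊕1⊕0⊕0⊕1⊕1⊕0⊕0 = 1
Syndrome (s8...s1) = 1000 → position 8.

8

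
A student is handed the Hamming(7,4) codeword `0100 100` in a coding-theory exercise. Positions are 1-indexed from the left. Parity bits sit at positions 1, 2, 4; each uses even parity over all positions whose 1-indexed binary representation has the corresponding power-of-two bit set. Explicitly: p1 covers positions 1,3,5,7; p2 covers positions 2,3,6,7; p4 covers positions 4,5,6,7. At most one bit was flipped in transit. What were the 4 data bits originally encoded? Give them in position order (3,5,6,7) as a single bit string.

s1: b1⊕b3⊕b5⊕b7 = 0⊕0⊕1⊕0 = 1
s2: b2⊕b3⊕b6⊕b7 = 1⊕0⊕0⊕0 = 1
s4: b4⊕b5⊕b6⊕b7 = 0⊕1⊕0⊕0 = 1
Syndrome (s4...s1) = 111 → position 7.
Flip bit 7: corrected codeword = 0100101
Data bits at positions 3,5,6,7: 0101

0101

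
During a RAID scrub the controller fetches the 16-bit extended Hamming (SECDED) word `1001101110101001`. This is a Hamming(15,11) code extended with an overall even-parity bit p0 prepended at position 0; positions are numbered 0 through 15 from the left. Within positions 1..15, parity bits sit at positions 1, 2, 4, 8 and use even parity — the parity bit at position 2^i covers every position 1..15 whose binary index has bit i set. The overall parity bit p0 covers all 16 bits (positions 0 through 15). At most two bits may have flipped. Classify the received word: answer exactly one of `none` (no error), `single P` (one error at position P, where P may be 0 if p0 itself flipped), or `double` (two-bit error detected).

s1: b1⊕b3⊕b5⊕b7⊕b9⊕b11⊕b13⊕b15 = 0⊕1⊕0⊕1⊕0⊕0⊕0⊕1 = 1
s2: b2⊕b3⊕b6⊕b7⊕b10⊕b11⊕b14⊕b15 = 0⊕1⊕1⊕1⊕1⊕0⊕0⊕1 = 1
s4: b4⊕b5⊕b6⊕b7⊕b12⊕b13⊕b14⊕b15 = 1⊕0⊕1⊕1⊕1⊕0⊕0⊕1 = 1
s8: b8⊕b9⊕b10⊕b11⊕b12⊕b13⊕b14⊕b15 = 1⊕0⊕1⊕0⊕1⊕0⊕0⊕1 = 0
Syndrome (s8...s1) = 0111 → position 7.
Overall parity (XOR of all 16 bits, including p0): 1⊕0⊕0⊕1⊕1⊕0⊕1⊕1⊕1⊕0⊕1⊕0⊕1⊕0⊕0⊕1 = 1
Overall=1, syndrome position=7 → single-bit error at position 7.

single 7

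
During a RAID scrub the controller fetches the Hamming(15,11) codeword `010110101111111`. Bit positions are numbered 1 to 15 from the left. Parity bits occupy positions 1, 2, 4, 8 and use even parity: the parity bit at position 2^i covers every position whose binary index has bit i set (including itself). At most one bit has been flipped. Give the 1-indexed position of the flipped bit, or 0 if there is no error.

s1: b1⊕b3⊕b5⊕b7⊕b9⊕b11⊕b13⊕b15 = 0⊕0⊕1⊕1⊕1⊕1⊕1⊕1 = 0
s2: b2⊕b3⊕b6⊕b7⊕b10⊕b11⊕b14⊕b15 = 1⊕0⊕0⊕1⊕1⊕1⊕1⊕1 = 0
s4: b4⊕b5⊕b6⊕b7⊕b12⊕b13⊕b14⊕b15 = 1⊕1⊕0⊕1⊕1⊕1⊕1⊕1 = 1
s8: b8⊕b9⊕b10⊕b11⊕b12⊕b13⊕b14⊕b15 = 0⊕1⊕1⊕1⊕1⊕1⊕1⊕1 = 1
Syndrome (s8...s1) = 1100 → position 12.

12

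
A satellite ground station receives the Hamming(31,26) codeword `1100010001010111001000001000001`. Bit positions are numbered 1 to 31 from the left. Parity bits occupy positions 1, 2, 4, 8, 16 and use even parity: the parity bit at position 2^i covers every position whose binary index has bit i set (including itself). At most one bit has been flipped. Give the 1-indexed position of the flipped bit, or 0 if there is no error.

7

s1: b1⊕b3⊕b5⊕b7⊕b9⊕b11⊕b13⊕b15⊕b17⊕b19⊕b21⊕b23⊕b25⊕b27⊕b29⊕b31 = 1⊕0⊕0⊕0⊕0⊕0⊕0⊕1⊕0⊕1⊕0⊕0⊕1⊕0⊕0⊕1 = 1
s2: b2⊕b3⊕b6⊕b7⊕b10⊕b11⊕b14⊕b15⊕b18⊕b19⊕b22⊕b23⊕b26⊕b27⊕b30⊕b31 = 1⊕0⊕1⊕0⊕1⊕0⊕1⊕1⊕0⊕1⊕0⊕0⊕0⊕0⊕0⊕1 = 1
s4: b4⊕b5⊕b6⊕b7⊕b12⊕b13⊕b14⊕b15⊕b20⊕b21⊕b22⊕b23⊕b28⊕b29⊕b30⊕b31 = 0⊕0⊕1⊕0⊕1⊕0⊕1⊕1⊕0⊕0⊕0⊕0⊕0⊕0⊕0⊕1 = 1
s8: b8⊕b9⊕b10⊕b11⊕b12⊕b13⊕b14⊕b15⊕b24⊕b25⊕b26⊕b27⊕b28⊕b29⊕b30⊕b31 = 0⊕0⊕1⊕0⊕1⊕0⊕1⊕1⊕0⊕1⊕0⊕0⊕0⊕0⊕0⊕1 = 0
s16: b16⊕b17⊕b18⊕b19⊕b20⊕b21⊕b22⊕b23⊕b24⊕b25⊕b26⊕b27⊕b28⊕b29⊕b30⊕b31 = 1⊕0⊕0⊕1⊕0⊕0⊕0⊕0⊕0⊕1⊕0⊕0⊕0⊕0⊕0⊕1 = 0
Syndrome (s16...s1) = 00111 → position 7.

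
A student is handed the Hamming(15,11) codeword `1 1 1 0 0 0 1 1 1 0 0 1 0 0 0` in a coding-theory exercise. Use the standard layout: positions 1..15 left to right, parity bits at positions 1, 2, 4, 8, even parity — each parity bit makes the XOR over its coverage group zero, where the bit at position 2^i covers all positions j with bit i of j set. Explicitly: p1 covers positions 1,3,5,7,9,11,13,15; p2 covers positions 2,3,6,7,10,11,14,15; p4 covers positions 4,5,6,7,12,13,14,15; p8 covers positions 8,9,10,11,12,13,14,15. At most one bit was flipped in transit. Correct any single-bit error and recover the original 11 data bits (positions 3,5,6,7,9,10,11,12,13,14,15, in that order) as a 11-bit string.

10011101000

s1: b1⊕b3⊕b5⊕b7⊕b9⊕b11⊕b13⊕b15 = 1⊕1⊕0⊕1⊕1⊕0⊕0⊕0 = 0
s2: b2⊕b3⊕b6⊕b7⊕b10⊕b11⊕b14⊕b15 = 1⊕1⊕0⊕1⊕0⊕0⊕0⊕0 = 1
s4: b4⊕b5⊕b6⊕b7⊕b12⊕b13⊕b14⊕b15 = 0⊕0⊕0⊕1⊕1⊕0⊕0⊕0 = 0
s8: b8⊕b9⊕b10⊕b11⊕b12⊕b13⊕b14⊕b15 = 1⊕1⊕0⊕0⊕1⊕0⊕0⊕0 = 1
Syndrome (s8...s1) = 1010 → position 10.
Flip bit 10: corrected codeword = 111000111101000
Data bits at positions 3,5,6,7,9,10,11,12,13,14,15: 10011101000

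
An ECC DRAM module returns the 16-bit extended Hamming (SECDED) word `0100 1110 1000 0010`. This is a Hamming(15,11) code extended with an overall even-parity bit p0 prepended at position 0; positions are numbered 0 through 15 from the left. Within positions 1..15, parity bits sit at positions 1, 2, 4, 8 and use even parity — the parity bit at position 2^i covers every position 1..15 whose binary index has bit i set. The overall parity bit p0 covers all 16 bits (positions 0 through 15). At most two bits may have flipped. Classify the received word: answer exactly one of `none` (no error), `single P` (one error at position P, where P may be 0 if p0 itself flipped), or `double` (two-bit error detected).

s1: b1⊕b3⊕b5⊕b7⊕b9⊕b11⊕b13⊕b15 = 1⊕0⊕1⊕0⊕0⊕0⊕0⊕0 = 0
s2: b2⊕b3⊕b6⊕b7⊕b10⊕b11⊕b14⊕b15 = 0⊕0⊕1⊕0⊕0⊕0⊕1⊕0 = 0
s4: b4⊕b5⊕b6⊕b7⊕b12⊕b13⊕b14⊕b15 = 1⊕1⊕1⊕0⊕0⊕0⊕1⊕0 = 0
s8: b8⊕b9⊕b10⊕b11⊕b12⊕b13⊕b14⊕b15 = 1⊕0⊕0⊕0⊕0⊕0⊕1⊕0 = 0
Syndrome (s8...s1) = 0000 → position 0 (no error).
Overall parity (XOR of all 16 bits, including p0): 0⊕1⊕0⊕0⊕1⊕1⊕1⊕0⊕1⊕0⊕0⊕0⊕0⊕0⊕1⊕0 = 0
Overall=0, syndrome position=0 → no error.

none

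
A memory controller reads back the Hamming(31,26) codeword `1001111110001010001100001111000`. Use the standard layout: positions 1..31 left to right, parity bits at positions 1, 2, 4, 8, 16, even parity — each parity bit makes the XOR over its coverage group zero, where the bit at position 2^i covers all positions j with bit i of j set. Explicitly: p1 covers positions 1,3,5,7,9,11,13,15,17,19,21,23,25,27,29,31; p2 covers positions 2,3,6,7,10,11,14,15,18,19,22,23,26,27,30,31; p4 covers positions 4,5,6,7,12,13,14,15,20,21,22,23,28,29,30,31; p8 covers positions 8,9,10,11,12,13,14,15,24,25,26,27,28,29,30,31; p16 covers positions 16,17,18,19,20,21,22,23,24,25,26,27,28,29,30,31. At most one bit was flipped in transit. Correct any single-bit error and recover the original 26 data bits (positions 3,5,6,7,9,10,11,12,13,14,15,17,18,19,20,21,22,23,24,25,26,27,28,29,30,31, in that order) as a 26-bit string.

s1: b1⊕b3⊕b5⊕b7⊕b9⊕b11⊕b13⊕b15⊕b17⊕b19⊕b21⊕b23⊕b25⊕b27⊕b29⊕b31 = 1⊕0⊕1⊕1⊕1⊕0⊕1⊕1⊕0⊕1⊕0⊕0⊕1⊕1⊕0⊕0 = 1
s2: b2⊕b3⊕b6⊕b7⊕b10⊕b11⊕b14⊕b15⊕b18⊕b19⊕b22⊕b23⊕b26⊕b27⊕b30⊕b31 = 0⊕0⊕1⊕1⊕0⊕0⊕0⊕1⊕0⊕1⊕0⊕0⊕1⊕1⊕0⊕0 = 0
s4: b4⊕b5⊕b6⊕b7⊕b12⊕b13⊕b14⊕b15⊕b20⊕b21⊕b22⊕b23⊕b28⊕b29⊕b30⊕b31 = 1⊕1⊕1⊕1⊕0⊕1⊕0⊕1⊕1⊕0⊕0⊕0⊕1⊕0⊕0⊕0 = 0
s8: b8⊕b9⊕b10⊕b11⊕b12⊕b13⊕b14⊕b15⊕b24⊕b25⊕b26⊕b27⊕b28⊕b29⊕b30⊕b31 = 1⊕1⊕0⊕0⊕0⊕1⊕0⊕1⊕0⊕1⊕1⊕1⊕1⊕0⊕0⊕0 = 0
s16: b16⊕b17⊕b18⊕b19⊕b20⊕b21⊕b22⊕b23⊕b24⊕b25⊕b26⊕b27⊕b28⊕b29⊕b30⊕b31 = 0⊕0⊕0⊕1⊕1⊕0⊕0⊕0⊕0⊕1⊕1⊕1⊕1⊕0⊕0⊕0 = 0
Syndrome (s16...s1) = 00001 → position 1.
Flip bit 1: corrected codeword = 0001111110001010001100001111000
Data bits at positions 3,5,6,7,9,10,11,12,13,14,15,17,18,19,20,21,22,23,24,25,26,27,28,29,30,31: 01111000101001100001111000

01111000101001100001111000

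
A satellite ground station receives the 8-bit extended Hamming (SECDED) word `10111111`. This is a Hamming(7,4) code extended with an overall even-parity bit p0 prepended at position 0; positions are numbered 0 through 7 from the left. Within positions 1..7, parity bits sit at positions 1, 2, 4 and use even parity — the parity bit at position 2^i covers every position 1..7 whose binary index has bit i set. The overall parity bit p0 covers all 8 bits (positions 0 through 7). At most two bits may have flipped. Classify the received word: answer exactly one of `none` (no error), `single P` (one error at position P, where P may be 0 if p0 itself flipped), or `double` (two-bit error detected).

s1: b1⊕b3⊕b5⊕b7 = 0⊕1⊕1⊕1 = 1
s2: b2⊕b3⊕b6⊕b7 = 1⊕1⊕1⊕1 = 0
s4: b4⊕b5⊕b6⊕b7 = 1⊕1⊕1⊕1 = 0
Syndrome (s4...s1) = 001 → position 1.
Overall parity (XOR of all 8 bits, including p0): 1⊕0⊕1⊕1⊕1⊕1⊕1⊕1 = 1
Overall=1, syndrome position=1 → single-bit error at position 1.

single 1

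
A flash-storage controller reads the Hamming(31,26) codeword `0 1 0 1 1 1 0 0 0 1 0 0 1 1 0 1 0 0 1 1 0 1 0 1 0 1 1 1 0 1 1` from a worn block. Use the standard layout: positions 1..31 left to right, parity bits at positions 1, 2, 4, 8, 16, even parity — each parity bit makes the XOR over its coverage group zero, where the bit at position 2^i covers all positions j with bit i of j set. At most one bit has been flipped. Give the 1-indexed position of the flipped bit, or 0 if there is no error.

9

s1: b1⊕b3⊕b5⊕b7⊕b9⊕b11⊕b13⊕b15⊕b17⊕b19⊕b21⊕b23⊕b25⊕b27⊕b29⊕b31 = 0⊕0⊕1⊕0⊕0⊕0⊕1⊕0⊕0⊕1⊕0⊕0⊕0⊕1⊕0⊕1 = 1
s2: b2⊕b3⊕b6⊕b7⊕b10⊕b11⊕b14⊕b15⊕b18⊕b19⊕b22⊕b23⊕b26⊕b27⊕b30⊕b31 = 1⊕0⊕1⊕0⊕1⊕0⊕1⊕0⊕0⊕1⊕1⊕0⊕1⊕1⊕1⊕1 = 0
s4: b4⊕b5⊕b6⊕b7⊕b12⊕b13⊕b14⊕b15⊕b20⊕b21⊕b22⊕b23⊕b28⊕b29⊕b30⊕b31 = 1⊕1⊕1⊕0⊕0⊕1⊕1⊕0⊕1⊕0⊕1⊕0⊕1⊕0⊕1⊕1 = 0
s8: b8⊕b9⊕b10⊕b11⊕b12⊕b13⊕b14⊕b15⊕b24⊕b25⊕b26⊕b27⊕b28⊕b29⊕b30⊕b31 = 0⊕0⊕1⊕0⊕0⊕1⊕1⊕0⊕1⊕0⊕1⊕1⊕1⊕0⊕1⊕1 = 1
s16: b16⊕b17⊕b18⊕b19⊕b20⊕b21⊕b22⊕b23⊕b24⊕b25⊕b26⊕b27⊕b28⊕b29⊕b30⊕b31 = 1⊕0⊕0⊕1⊕1⊕0⊕1⊕0⊕1⊕0⊕1⊕1⊕1⊕0⊕1⊕1 = 0
Syndrome (s16...s1) = 01001 → position 9.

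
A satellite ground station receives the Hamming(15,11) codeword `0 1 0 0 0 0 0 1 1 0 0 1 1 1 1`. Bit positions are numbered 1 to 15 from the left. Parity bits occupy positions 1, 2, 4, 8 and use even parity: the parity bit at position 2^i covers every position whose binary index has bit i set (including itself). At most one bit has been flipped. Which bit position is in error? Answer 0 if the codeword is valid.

3

s1: b1⊕b3⊕b5⊕b7⊕b9⊕b11⊕b13⊕b15 = 0⊕0⊕0⊕0⊕1⊕0⊕1⊕1 = 1
s2: b2⊕b3⊕b6⊕b7⊕b10⊕b11⊕b14⊕b15 = 1⊕0⊕0⊕0⊕0⊕0⊕1⊕1 = 1
s4: b4⊕b5⊕b6⊕b7⊕b12⊕b13⊕b14⊕b15 = 0⊕0⊕0⊕0⊕1⊕1⊕1⊕1 = 0
s8: b8⊕b9⊕b10⊕b11⊕b12⊕b13⊕b14⊕b15 = 1⊕1⊕0⊕0⊕1⊕1⊕1⊕1 = 0
Syndrome (s8...s1) = 0011 → position 3.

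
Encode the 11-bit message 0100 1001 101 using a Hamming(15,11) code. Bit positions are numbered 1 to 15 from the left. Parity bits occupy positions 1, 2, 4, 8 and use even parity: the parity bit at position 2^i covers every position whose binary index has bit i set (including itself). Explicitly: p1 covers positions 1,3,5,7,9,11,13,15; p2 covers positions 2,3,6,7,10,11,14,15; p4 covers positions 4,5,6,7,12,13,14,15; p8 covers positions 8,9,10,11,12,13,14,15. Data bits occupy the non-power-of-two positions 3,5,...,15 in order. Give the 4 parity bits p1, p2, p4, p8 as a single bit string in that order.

Place data bits at non-power-of-two positions: b3=0, b5=1, b6=0, b7=0, b9=1, b10=0, b11=0, b12=1, b13=1, b14=0, b15=1.
p1 = XOR of data positions {3,5,7,9,11,13,15} = 0⊕1⊕0⊕1⊕0⊕1⊕1 = 0
p2 = XOR of data positions {3,6,7,10,11,14,15} = 0⊕0⊕0⊕0⊕0⊕0⊕1 = 1
p4 = XOR of data positions {5,6,7,12,13,14,15} = 1⊕0⊕0⊕1⊕1⊕0⊕1 = 0
p8 = XOR of data positions {9,10,11,12,13,14,15} = 1⊕0⊕0⊕1⊕1⊕0⊕1 = 0
Parity bits p1,p2,p4,p8 = 0100

0100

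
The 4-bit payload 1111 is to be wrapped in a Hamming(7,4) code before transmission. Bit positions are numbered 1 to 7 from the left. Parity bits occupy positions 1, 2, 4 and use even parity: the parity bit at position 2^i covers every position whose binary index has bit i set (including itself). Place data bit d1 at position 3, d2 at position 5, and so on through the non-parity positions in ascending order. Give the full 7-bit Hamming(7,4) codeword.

Place data bits at non-power-of-two positions: b3=1, b5=1, b6=1, b7=1.
p1 = XOR of data positions {3,5,7} = 1⊕1⊕1 = 1
p2 = XOR of data positions {3,6,7} = 1⊕1⊕1 = 1
p4 = XOR of data positions {5,6,7} = 1⊕1⊕1 = 1
Codeword b1..b7 = 1111111

1111111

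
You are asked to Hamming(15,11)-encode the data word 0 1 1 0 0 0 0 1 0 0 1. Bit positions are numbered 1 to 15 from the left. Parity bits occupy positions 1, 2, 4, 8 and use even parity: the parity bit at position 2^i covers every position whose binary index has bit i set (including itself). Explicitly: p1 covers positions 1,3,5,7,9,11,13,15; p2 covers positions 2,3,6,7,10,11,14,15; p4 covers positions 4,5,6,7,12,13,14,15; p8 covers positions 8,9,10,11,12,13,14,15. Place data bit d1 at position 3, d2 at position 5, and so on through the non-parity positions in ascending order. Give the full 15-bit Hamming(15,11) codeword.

Place data bits at non-power-of-two positions: b3=0, b5=1, b6=1, b7=0, b9=0, b10=0, b11=0, b12=1, b13=0, b14=0, b15=1.
p1 = XOR of data positions {3,5,7,9,11,13,15} = 0⊕1⊕0⊕0⊕0⊕0⊕1 = 0
p2 = XOR of data positions {3,6,7,10,11,14,15} = 0⊕1⊕0⊕0⊕0⊕0⊕1 = 0
p4 = XOR of data positions {5,6,7,12,13,14,15} = 1⊕1⊕0⊕1⊕0⊕0⊕1 = 0
p8 = XOR of data positions {9,10,11,12,13,14,15} = 0⊕0⊕0⊕1⊕0⊕0⊕1 = 0
Codeword b1..b15 = 000011000001001

000011000001001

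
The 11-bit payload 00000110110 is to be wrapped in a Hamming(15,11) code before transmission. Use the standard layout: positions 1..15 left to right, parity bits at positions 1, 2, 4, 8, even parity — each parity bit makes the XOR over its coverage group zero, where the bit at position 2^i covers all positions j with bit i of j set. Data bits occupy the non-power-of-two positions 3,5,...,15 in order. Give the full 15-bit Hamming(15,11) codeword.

010000000110110

Place data bits at non-power-of-two positions: b3=0, b5=0, b6=0, b7=0, b9=0, b10=1, b11=1, b12=0, b13=1, b14=1, b15=0.
p1 = XOR of data positions {3,5,7,9,11,13,15} = 0⊕0⊕0⊕0⊕1⊕1⊕0 = 0
p2 = XOR of data positions {3,6,7,10,11,14,15} = 0⊕0⊕0⊕1⊕1⊕1⊕0 = 1
p4 = XOR of data positions {5,6,7,12,13,14,15} = 0⊕0⊕0⊕0⊕1⊕1⊕0 = 0
p8 = XOR of data positions {9,10,11,12,13,14,15} = 0⊕1⊕1⊕0⊕1⊕1⊕0 = 0
Codeword b1..b15 = 010000000110110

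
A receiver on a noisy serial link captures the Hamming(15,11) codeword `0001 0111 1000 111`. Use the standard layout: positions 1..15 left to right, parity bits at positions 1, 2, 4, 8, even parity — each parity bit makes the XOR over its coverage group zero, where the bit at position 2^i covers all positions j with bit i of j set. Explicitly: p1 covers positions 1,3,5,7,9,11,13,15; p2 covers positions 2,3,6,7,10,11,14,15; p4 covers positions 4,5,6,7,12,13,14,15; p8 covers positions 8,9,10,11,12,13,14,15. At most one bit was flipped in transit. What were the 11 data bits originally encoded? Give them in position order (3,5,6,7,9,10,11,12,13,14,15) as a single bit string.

00111000111

s1: b1⊕b3⊕b5⊕b7⊕b9⊕b11⊕b13⊕b15 = 0⊕0⊕0⊕1⊕1⊕0⊕1⊕1 = 0
s2: b2⊕b3⊕b6⊕b7⊕b10⊕b11⊕b14⊕b15 = 0⊕0⊕1⊕1⊕0⊕0⊕1⊕1 = 0
s4: b4⊕b5⊕b6⊕b7⊕b12⊕b13⊕b14⊕b15 = 1⊕0⊕1⊕1⊕0⊕1⊕1⊕1 = 0
s8: b8⊕b9⊕b10⊕b11⊕b12⊕b13⊕b14⊕b15 = 1⊕1⊕0⊕0⊕0⊕1⊕1⊕1 = 1
Syndrome (s8...s1) = 1000 → position 8.
Flip bit 8: corrected codeword = 000101101000111
Data bits at positions 3,5,6,7,9,10,11,12,13,14,15: 00111000111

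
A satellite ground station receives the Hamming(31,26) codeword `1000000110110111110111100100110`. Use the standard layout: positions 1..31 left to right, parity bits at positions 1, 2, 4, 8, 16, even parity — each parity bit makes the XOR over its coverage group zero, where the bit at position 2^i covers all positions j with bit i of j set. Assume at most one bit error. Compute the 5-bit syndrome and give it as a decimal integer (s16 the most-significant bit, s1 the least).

s1: b1⊕b3⊕b5⊕b7⊕b9⊕b11⊕b13⊕b15⊕b17⊕b19⊕b21⊕b23⊕b25⊕b27⊕b29⊕b31 = 1⊕0⊕0⊕0⊕1⊕1⊕0⊕1⊕1⊕0⊕1⊕1⊕0⊕0⊕1⊕0 = 0
s2: b2⊕b3⊕b6⊕b7⊕b10⊕b11⊕b14⊕b15⊕b18⊕b19⊕b22⊕b23⊕b26⊕b27⊕b30⊕b31 = 0⊕0⊕0⊕0⊕0⊕1⊕1⊕1⊕1⊕0⊕1⊕1⊕1⊕0⊕1⊕0 = 0
s4: b4⊕b5⊕b6⊕b7⊕b12⊕b13⊕b14⊕b15⊕b20⊕b21⊕b22⊕b23⊕b28⊕b29⊕b30⊕b31 = 0⊕0⊕0⊕0⊕1⊕0⊕1⊕1⊕1⊕1⊕1⊕1⊕0⊕1⊕1⊕0 = 1
s8: b8⊕b9⊕b10⊕b11⊕b12⊕b13⊕b14⊕b15⊕b24⊕b25⊕b26⊕b27⊕b28⊕b29⊕b30⊕b31 = 1⊕1⊕0⊕1⊕1⊕0⊕1⊕1⊕0⊕0⊕1⊕0⊕0⊕1⊕1⊕0 = 1
s16: b16⊕b17⊕b18⊕b19⊕b20⊕b21⊕b22⊕b23⊕b24⊕b25⊕b26⊕b27⊕b28⊕b29⊕b30⊕b31 = 1⊕1⊕1⊕0⊕1⊕1⊕1⊕1⊕0⊕0⊕1⊕0⊕0⊕1⊕1⊕0 = 0
Syndrome (s16...s1) = 01100 → position 12.

12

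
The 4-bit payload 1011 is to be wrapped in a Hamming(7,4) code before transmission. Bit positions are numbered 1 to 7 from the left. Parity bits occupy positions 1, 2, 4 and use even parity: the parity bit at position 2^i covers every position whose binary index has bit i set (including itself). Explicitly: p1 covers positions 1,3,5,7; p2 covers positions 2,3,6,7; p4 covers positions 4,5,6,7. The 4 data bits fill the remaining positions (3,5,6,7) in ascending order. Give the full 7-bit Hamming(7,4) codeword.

0110011

Place data bits at non-power-of-two positions: b3=1, b5=0, b6=1, b7=1.
p1 = XOR of data positions {3,5,7} = 1⊕0⊕1 = 0
p2 = XOR of data positions {3,6,7} = 1⊕1⊕1 = 1
p4 = XOR of data positions {5,6,7} = 0⊕1⊕1 = 0
Codeword b1..b7 = 0110011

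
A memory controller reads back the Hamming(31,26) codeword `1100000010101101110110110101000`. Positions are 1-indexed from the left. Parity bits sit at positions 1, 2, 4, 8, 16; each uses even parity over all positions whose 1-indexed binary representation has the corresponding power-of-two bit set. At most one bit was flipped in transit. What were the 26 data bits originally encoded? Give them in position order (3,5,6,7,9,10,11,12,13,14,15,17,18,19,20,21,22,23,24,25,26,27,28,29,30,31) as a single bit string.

s1: b1⊕b3⊕b5⊕b7⊕b9⊕b11⊕b13⊕b15⊕b17⊕b19⊕b21⊕b23⊕b25⊕b27⊕b29⊕b31 = 1⊕0⊕0⊕0⊕1⊕1⊕1⊕0⊕1⊕0⊕1⊕1⊕0⊕0⊕0⊕0 = 1
s2: b2⊕b3⊕b6⊕b7⊕b10⊕b11⊕b14⊕b15⊕b18⊕b19⊕b22⊕b23⊕b26⊕b27⊕b30⊕b31 = 1⊕0⊕0⊕0⊕0⊕1⊕1⊕0⊕1⊕0⊕0⊕1⊕1⊕0⊕0⊕0 = 0
s4: b4⊕b5⊕b6⊕b7⊕b12⊕b13⊕b14⊕b15⊕b20⊕b21⊕b22⊕b23⊕b28⊕b29⊕b30⊕b31 = 0⊕0⊕0⊕0⊕0⊕1⊕1⊕0⊕1⊕1⊕0⊕1⊕1⊕0⊕0⊕0 = 0
s8: b8⊕b9⊕b10⊕b11⊕b12⊕b13⊕b14⊕b15⊕b24⊕b25⊕b26⊕b27⊕b28⊕b29⊕b30⊕b31 = 0⊕1⊕0⊕1⊕0⊕1⊕1⊕0⊕1⊕0⊕1⊕0⊕1⊕0⊕0⊕0 = 1
s16: b16⊕b17⊕b18⊕b19⊕b20⊕b21⊕b22⊕b23⊕b24⊕b25⊕b26⊕b27⊕b28⊕b29⊕b30⊕b31 = 1⊕1⊕1⊕0⊕1⊕1⊕0⊕1⊕1⊕0⊕1⊕0⊕1⊕0⊕0⊕0 = 1
Syndrome (s16...s1) = 11001 → position 25.
Flip bit 25: corrected codeword = 1100000010101101110110111101000
Data bits at positions 3,5,6,7,9,10,11,12,13,14,15,17,18,19,20,21,22,23,24,25,26,27,28,29,30,31: 00001010110110110111101000

00001010110110110111101000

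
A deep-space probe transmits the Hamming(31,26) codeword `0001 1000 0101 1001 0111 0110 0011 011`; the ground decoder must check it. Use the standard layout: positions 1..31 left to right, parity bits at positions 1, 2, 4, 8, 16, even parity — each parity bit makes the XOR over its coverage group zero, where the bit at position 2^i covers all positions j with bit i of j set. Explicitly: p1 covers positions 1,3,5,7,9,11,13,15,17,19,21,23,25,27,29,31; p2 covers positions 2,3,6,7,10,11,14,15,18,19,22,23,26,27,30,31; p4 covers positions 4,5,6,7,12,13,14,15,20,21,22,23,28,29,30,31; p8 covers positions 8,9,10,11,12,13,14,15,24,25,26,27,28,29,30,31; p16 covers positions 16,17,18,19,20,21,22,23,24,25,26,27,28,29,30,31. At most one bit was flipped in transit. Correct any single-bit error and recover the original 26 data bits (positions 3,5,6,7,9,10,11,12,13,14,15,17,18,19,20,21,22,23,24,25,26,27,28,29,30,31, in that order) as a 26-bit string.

01000101100011101100011011

s1: b1⊕b3⊕b5⊕b7⊕b9⊕b11⊕b13⊕b15⊕b17⊕b19⊕b21⊕b23⊕b25⊕b27⊕b29⊕b31 = 0⊕0⊕1⊕0⊕0⊕0⊕1⊕0⊕0⊕1⊕0⊕1⊕0⊕1⊕0⊕1 = 0
s2: b2⊕b3⊕b6⊕b7⊕b10⊕b11⊕b14⊕b15⊕b18⊕b19⊕b22⊕b23⊕b26⊕b27⊕b30⊕b31 = 0⊕0⊕0⊕0⊕1⊕0⊕0⊕0⊕1⊕1⊕1⊕1⊕0⊕1⊕1⊕1 = 0
s4: b4⊕b5⊕b6⊕b7⊕b12⊕b13⊕b14⊕b15⊕b20⊕b21⊕b22⊕b23⊕b28⊕b29⊕b30⊕b31 = 1⊕1⊕0⊕0⊕1⊕1⊕0⊕0⊕1⊕0⊕1⊕1⊕1⊕0⊕1⊕1 = 0
s8: b8⊕b9⊕b10⊕b11⊕b12⊕b13⊕b14⊕b15⊕b24⊕b25⊕b26⊕b27⊕b28⊕b29⊕b30⊕b31 = 0⊕0⊕1⊕0⊕1⊕1⊕0⊕0⊕0⊕0⊕0⊕1⊕1⊕0⊕1⊕1 = 1
s16: b16⊕b17⊕b18⊕b19⊕b20⊕b21⊕b22⊕b23⊕b24⊕b25⊕b26⊕b27⊕b28⊕b29⊕b30⊕b31 = 1⊕0⊕1⊕1⊕1⊕0⊕1⊕1⊕0⊕0⊕0⊕1⊕1⊕0⊕1⊕1 = 0
Syndrome (s16...s1) = 01000 → position 8.
Flip bit 8: corrected codeword = 0001100101011001011101100011011
Data bits at positions 3,5,6,7,9,10,11,12,13,14,15,17,18,19,20,21,22,23,24,25,26,27,28,29,30,31: 01000101100011101100011011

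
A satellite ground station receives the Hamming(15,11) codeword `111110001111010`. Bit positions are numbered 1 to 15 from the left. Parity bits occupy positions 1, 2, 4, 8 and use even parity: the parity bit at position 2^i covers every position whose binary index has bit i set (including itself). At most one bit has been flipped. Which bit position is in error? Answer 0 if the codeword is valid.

11

s1: b1⊕b3⊕b5⊕b7⊕b9⊕b11⊕b13⊕b15 = 1⊕1⊕1⊕0⊕1⊕1⊕0⊕0 = 1
s2: b2⊕b3⊕b6⊕b7⊕b10⊕b11⊕b14⊕b15 = 1⊕1⊕0⊕0⊕1⊕1⊕1⊕0 = 1
s4: b4⊕b5⊕b6⊕b7⊕b12⊕b13⊕b14⊕b15 = 1⊕1⊕0⊕0⊕1⊕0⊕1⊕0 = 0
s8: b8⊕b9⊕b10⊕b11⊕b12⊕b13⊕b14⊕b15 = 0⊕1⊕1⊕1⊕1⊕0⊕1⊕0 = 1
Syndrome (s8...s1) = 1011 → position 11.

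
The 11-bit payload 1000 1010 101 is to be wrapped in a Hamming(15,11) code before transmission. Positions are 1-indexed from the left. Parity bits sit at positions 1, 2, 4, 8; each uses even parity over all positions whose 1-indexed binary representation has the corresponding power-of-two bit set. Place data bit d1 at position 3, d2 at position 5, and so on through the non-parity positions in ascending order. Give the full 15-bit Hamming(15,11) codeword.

Place data bits at non-power-of-two positions: b3=1, b5=0, b6=0, b7=0, b9=1, b10=0, b11=1, b12=0, b13=1, b14=0, b15=1.
p1 = XOR of data positions {3,5,7,9,11,13,15} = 1⊕0⊕0⊕1⊕1⊕1⊕1 = 1
p2 = XOR of data positions {3,6,7,10,11,14,15} = 1⊕0⊕0⊕0⊕1⊕0⊕1 = 1
p4 = XOR of data positions {5,6,7,12,13,14,15} = 0⊕0⊕0⊕0⊕1⊕0⊕1 = 0
p8 = XOR of data positions {9,10,11,12,13,14,15} = 1⊕0⊕1⊕0⊕1⊕0⊕1 = 0
Codeword b1..b15 = 111000001010101

111000001010101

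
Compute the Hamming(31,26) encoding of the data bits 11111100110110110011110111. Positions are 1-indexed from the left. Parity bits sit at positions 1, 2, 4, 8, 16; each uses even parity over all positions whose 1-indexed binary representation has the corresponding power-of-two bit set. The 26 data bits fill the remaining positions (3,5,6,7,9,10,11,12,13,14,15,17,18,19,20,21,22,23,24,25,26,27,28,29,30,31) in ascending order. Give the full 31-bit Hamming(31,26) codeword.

Place data bits at non-power-of-two positions: b3=1, b5=1, b6=1, b7=1, b9=1, b10=1, b11=0, b12=0, b13=1, b14=1, b15=0, b17=1, b18=1, b19=0, b20=1, b21=1, b22=0, b23=0, b24=1, b25=1, b26=1, b27=1, b28=0, b29=1, b30=1, b31=1.
p1 = XOR of data positions {3,5,7,9,11,13,15,17,19,21,23,25,27,29,31} = 1⊕1⊕1⊕1⊕0⊕1⊕0⊕1⊕0⊕1⊕0⊕1⊕1⊕1⊕1 = 1
p2 = XOR of data positions {3,6,7,10,11,14,15,18,19,22,23,26,27,30,31} = 1⊕1⊕1⊕1⊕0⊕1⊕0⊕1⊕0⊕0⊕0⊕1⊕1⊕1⊕1 = 0
p4 = XOR of data positions {5,6,7,12,13,14,15,20,21,22,23,28,29,30,31} = 1⊕1⊕1⊕0⊕1⊕1⊕0⊕1⊕1⊕0⊕0⊕0⊕1⊕1⊕1 = 0
p8 = XOR of data positions {9,10,11,12,13,14,15,24,25,26,27,28,29,30,31} = 1⊕1⊕0⊕0⊕1⊕1⊕0⊕1⊕1⊕1⊕1⊕0⊕1⊕1⊕1 = 1
p16 = XOR of data positions {17,18,19,20,21,22,23,24,25,26,27,28,29,30,31} = 1⊕1⊕0⊕1⊕1⊕0⊕0⊕1⊕1⊕1⊕1⊕0⊕1⊕1⊕1 = 1
Codeword b1..b31 = 1010111111001101110110011110111

1010111111001101110110011110111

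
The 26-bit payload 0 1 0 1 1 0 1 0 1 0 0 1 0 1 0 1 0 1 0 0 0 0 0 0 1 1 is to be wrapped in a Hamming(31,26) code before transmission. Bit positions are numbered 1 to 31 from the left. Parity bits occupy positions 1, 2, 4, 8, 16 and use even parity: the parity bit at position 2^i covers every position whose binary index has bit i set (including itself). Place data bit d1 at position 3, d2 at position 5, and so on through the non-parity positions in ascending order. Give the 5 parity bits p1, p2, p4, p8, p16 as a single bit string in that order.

00110

Place data bits at non-power-of-two positions: b3=0, b5=1, b6=0, b7=1, b9=1, b10=0, b11=1, b12=0, b13=1, b14=0, b15=0, b17=1, b18=0, b19=1, b20=0, b21=1, b22=0, b23=1, b24=0, b25=0, b26=0, b27=0, b28=0, b29=0, b30=1, b31=1.
p1 = XOR of data positions {3,5,7,9,11,13,15,17,19,21,23,25,27,29,31} = 0⊕1⊕1⊕1⊕1⊕1⊕0⊕1⊕1⊕1⊕1⊕0⊕0⊕0⊕1 = 0
p2 = XOR of data positions {3,6,7,10,11,14,15,18,19,22,23,26,27,30,31} = 0⊕0⊕1⊕0⊕1⊕0⊕0⊕0⊕1⊕0⊕1⊕0⊕0⊕1⊕1 = 0
p4 = XOR of data positions {5,6,7,12,13,14,15,20,21,22,23,28,29,30,31} = 1⊕0⊕1⊕0⊕1⊕0⊕0⊕0⊕1⊕0⊕1⊕0⊕0⊕1⊕1 = 1
p8 = XOR of data positions {9,10,11,12,13,14,15,24,25,26,27,28,29,30,31} = 1⊕0⊕1⊕0⊕1⊕0⊕0⊕0⊕0⊕0⊕0⊕0⊕0⊕1⊕1 = 1
p16 = XOR of data positions {17,18,19,20,21,22,23,24,25,26,27,28,29,30,31} = 1⊕0⊕1⊕0⊕1⊕0⊕1⊕0⊕0⊕0⊕0⊕0⊕0⊕1⊕1 = 0
Parity bits p1,p2,p4,p8,p16 = 00110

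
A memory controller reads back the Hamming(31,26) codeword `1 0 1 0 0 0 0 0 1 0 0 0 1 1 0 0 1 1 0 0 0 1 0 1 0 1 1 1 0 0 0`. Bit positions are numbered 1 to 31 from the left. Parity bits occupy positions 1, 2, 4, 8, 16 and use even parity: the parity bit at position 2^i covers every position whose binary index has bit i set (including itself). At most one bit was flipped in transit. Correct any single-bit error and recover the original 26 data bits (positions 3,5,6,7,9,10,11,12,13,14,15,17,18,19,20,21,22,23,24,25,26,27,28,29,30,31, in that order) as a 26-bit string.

10001000110110001000111000

s1: b1⊕b3⊕b5⊕b7⊕b9⊕b11⊕b13⊕b15⊕b17⊕b19⊕b21⊕b23⊕b25⊕b27⊕b29⊕b31 = 1⊕1⊕0⊕0⊕1⊕0⊕1⊕0⊕1⊕0⊕0⊕0⊕0⊕1⊕0⊕0 = 0
s2: b2⊕b3⊕b6⊕b7⊕b10⊕b11⊕b14⊕b15⊕b18⊕b19⊕b22⊕b23⊕b26⊕b27⊕b30⊕b31 = 0⊕1⊕0⊕0⊕0⊕0⊕1⊕0⊕1⊕0⊕1⊕0⊕1⊕1⊕0⊕0 = 0
s4: b4⊕b5⊕b6⊕b7⊕b12⊕b13⊕b14⊕b15⊕b20⊕b21⊕b22⊕b23⊕b28⊕b29⊕b30⊕b31 = 0⊕0⊕0⊕0⊕0⊕1⊕1⊕0⊕0⊕0⊕1⊕0⊕1⊕0⊕0⊕0 = 0
s8: b8⊕b9⊕b10⊕b11⊕b12⊕b13⊕b14⊕b15⊕b24⊕b25⊕b26⊕b27⊕b28⊕b29⊕b30⊕b31 = 0⊕1⊕0⊕0⊕0⊕1⊕1⊕0⊕1⊕0⊕1⊕1⊕1⊕0⊕0⊕0 = 1
s16: b16⊕b17⊕b18⊕b19⊕b20⊕b21⊕b22⊕b23⊕b24⊕b25⊕b26⊕b27⊕b28⊕b29⊕b30⊕b31 = 0⊕1⊕1⊕0⊕0⊕0⊕1⊕0⊕1⊕0⊕1⊕1⊕1⊕0⊕0⊕0 = 1
Syndrome (s16...s1) = 11000 → position 24.
Flip bit 24: corrected codeword = 1010000010001100110001000111000
Data bits at positions 3,5,6,7,9,10,11,12,13,14,15,17,18,19,20,21,22,23,24,25,26,27,28,29,30,31: 10001000110110001000111000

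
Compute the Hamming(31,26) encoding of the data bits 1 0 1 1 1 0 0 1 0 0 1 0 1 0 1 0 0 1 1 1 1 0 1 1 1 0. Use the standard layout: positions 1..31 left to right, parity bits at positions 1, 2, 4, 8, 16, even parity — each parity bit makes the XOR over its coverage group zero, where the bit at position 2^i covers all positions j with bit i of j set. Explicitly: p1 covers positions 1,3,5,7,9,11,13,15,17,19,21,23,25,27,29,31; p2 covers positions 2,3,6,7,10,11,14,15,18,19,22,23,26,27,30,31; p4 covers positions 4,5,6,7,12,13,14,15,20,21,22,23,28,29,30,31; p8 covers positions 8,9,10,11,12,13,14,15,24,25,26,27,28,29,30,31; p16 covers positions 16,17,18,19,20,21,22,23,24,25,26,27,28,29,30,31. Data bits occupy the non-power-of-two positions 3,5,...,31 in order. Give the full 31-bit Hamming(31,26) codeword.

1011011110010011010100111101110

Place data bits at non-power-of-two positions: b3=1, b5=0, b6=1, b7=1, b9=1, b10=0, b11=0, b12=1, b13=0, b14=0, b15=1, b17=0, b18=1, b19=0, b20=1, b21=0, b22=0, b23=1, b24=1, b25=1, b26=1, b27=0, b28=1, b29=1, b30=1, b31=0.
p1 = XOR of data positions {3,5,7,9,11,13,15,17,19,21,23,25,27,29,31} = 1⊕0⊕1⊕1⊕0⊕0⊕1⊕0⊕0⊕0⊕1⊕1⊕0⊕1⊕0 = 1
p2 = XOR of data positions {3,6,7,10,11,14,15,18,19,22,23,26,27,30,31} = 1⊕1⊕1⊕0⊕0⊕0⊕1⊕1⊕0⊕0⊕1⊕1⊕0⊕1⊕0 = 0
p4 = XOR of data positions {5,6,7,12,13,14,15,20,21,22,23,28,29,30,31} = 0⊕1⊕1⊕1⊕0⊕0⊕1⊕1⊕0⊕0⊕1⊕1⊕1⊕1⊕0 = 1
p8 = XOR of data positions {9,10,11,12,13,14,15,24,25,26,27,28,29,30,31} = 1⊕0⊕0⊕1⊕0⊕0⊕1⊕1⊕1⊕1⊕0⊕1⊕1⊕1⊕0 = 1
p16 = XOR of data positions {17,18,19,20,21,22,23,24,25,26,27,28,29,30,31} = 0⊕1⊕0⊕1⊕0⊕0⊕1⊕1⊕1⊕1⊕0⊕1⊕1⊕1⊕0 = 1
Codeword b1..b31 = 1011011110010011010100111101110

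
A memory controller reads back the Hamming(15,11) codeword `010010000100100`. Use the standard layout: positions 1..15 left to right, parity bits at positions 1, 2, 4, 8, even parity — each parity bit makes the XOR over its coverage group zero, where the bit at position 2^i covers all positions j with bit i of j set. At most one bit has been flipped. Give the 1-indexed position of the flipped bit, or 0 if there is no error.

0

s1: b1⊕b3⊕b5⊕b7⊕b9⊕b11⊕b13⊕b15 = 0⊕0⊕1⊕0⊕0⊕0⊕1⊕0 = 0
s2: b2⊕b3⊕b6⊕b7⊕b10⊕b11⊕b14⊕b15 = 1⊕0⊕0⊕0⊕1⊕0⊕0⊕0 = 0
s4: b4⊕b5⊕b6⊕b7⊕b12⊕b13⊕b14⊕b15 = 0⊕1⊕0⊕0⊕0⊕1⊕0⊕0 = 0
s8: b8⊕b9⊕b10⊕b11⊕b12⊕b13⊕b14⊕b15 = 0⊕0⊕1⊕0⊕0⊕1⊕0⊕0 = 0
Syndrome (s8...s1) = 0000 → position 0 (no error).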